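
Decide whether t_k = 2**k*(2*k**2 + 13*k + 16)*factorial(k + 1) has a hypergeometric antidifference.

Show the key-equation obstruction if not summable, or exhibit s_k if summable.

Yes. s_k = 2**k*(k + 4)*factorial(k + 1).

t_(k+1)/t_k = 2*(2*k**3 + 21*k**2 + 65*k + 62)/(2*k**2 + 13*k + 16).
Factor: A=2*k + 4; B=1; C=k**2 + 13*k/2 + 8.
f must satisfy (2*k + 4)·f(k+1) − (1)·f(k) = k**2 + 13*k/2 + 8.
Degrees (1,0,2) ⇒ d ≤ 1.
Match coefficients ⇒ f(k) = (k + 4)/2.
Then R = B(k−1)f/C = (k + 4)/(2*k**2 + 13*k + 16), so s_k = R(k)·t_k = 2**k*(k + 4)*factorial(k + 1).
Check: Δs_k = 2**k*(2*k**2 + 13*k + 16)*factorial(k + 1). ✓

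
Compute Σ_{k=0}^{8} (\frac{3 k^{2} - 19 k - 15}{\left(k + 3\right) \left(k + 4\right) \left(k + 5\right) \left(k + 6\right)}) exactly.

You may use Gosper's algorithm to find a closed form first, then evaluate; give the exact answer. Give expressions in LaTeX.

Σ = -479/3640

Step 1: r(k) = (k + 3)*(19*k - 3*(k + 1)**2 + 34)/((k + 7)*(-3*k**2 + 19*k + 15)).
Take A(k)=k + 3, B(k)=k + 7, C(k)=k**2 - 19*k/3 - 5.
Key eq: (k + 3)·f(k+1) = (k + 6)·f(k) + (k**2 - 19*k/3 - 5).
d = 3 from the (1,1,2) case.
Match coefficients ⇒ f(k) = -k*(k**2 + 192*k + 107)/180.
So s_k = (B(k−1)f/C)·t_k = (-k*(k + 6)*(k**2 + 192*k + 107)/(60*(3*k**2 - 19*k - 15)))·t_k = k*(-k**2 - 192*k - 107)/(60*(k + 3)*(k + 4)*(k + 5)).
Δs = (3*k**2 - 19*k - 15)/(k**4 + 18*k**3 + 119*k**2 + 342*k + 360), as required.
Telescoping: Σ = s_(9) − s_(0) = -479/3640 − (0) = -479/3640.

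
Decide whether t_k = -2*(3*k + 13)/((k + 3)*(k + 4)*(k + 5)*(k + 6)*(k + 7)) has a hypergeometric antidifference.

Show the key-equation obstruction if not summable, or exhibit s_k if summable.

Yes. s_k = k*(-k**2 - 14*k - 63)/(45*(k**3 + 14*k**2 + 63*k + 90)).

The ratio is (k + 3)*(3*k + 16)/((k + 8)*(3*k + 13)).
Take A(k)=k + 3, B(k)=k + 8, C(k)=k + 13/3.
Need (k + 3)·f(k+1) − (k + 7)·f(k) = k + 13/3.
From deg A=1, deg B=1, deg C=1: d=4.
Solve for f: f(k) = k*(k + 4)*(k**2 + 14*k + 63)/270 (degree 4 ≤ 4).
So s_k = (B(k−1)f/C)·t_k = (k*(k + 4)*(k + 7)*(k**2 + 14*k + 63)/(90*(3*k + 13)))·t_k = k*(-k**2 - 14*k - 63)/(45*(k**3 + 14*k**2 + 63*k + 90)).
Verify: 2*(-3*k - 13)/(k**5 + 25*k**4 + 245*k**3 + 1175*k**2 + 2754*k + 2520) matches t_k.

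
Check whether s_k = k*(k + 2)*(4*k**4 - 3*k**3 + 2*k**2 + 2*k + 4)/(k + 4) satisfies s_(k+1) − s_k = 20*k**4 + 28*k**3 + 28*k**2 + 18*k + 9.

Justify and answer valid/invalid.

s_(k+1) = (4*k**6 + 29*k**5 + 81*k**4 + 120*k**3 + 112*k**2 + 75*k + 27)/(k + 5)
s_(k+1) − s_k = (20*k**6 + 176*k**5 + 458*k**4 + 554*k**3 + 475*k**2 + 287*k + 108)/(k**2 + 9*k + 20)
(s_(k+1) − s_k) − t_k = 2*(-16*k**5 - 111*k**4 - 138*k**3 - 128*k**2 - 77*k - 36)/(k**2 + 9*k + 20)

Invalid: residual 2*(-16*k**5 - 111*k**4 - 138*k**3 - 128*k**2 - 77*k - 36)/(k**2 + 9*k + 20) ≠ 0.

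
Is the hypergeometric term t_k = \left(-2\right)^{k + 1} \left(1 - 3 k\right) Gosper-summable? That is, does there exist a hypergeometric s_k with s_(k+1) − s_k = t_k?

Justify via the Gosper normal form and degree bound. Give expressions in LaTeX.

Yes. s_k = \left(-2\right)^{k + 1} \left(k - 1\right).

r(k) = 2*(-3*k - 2)/(3*k - 1) after simplifying.
Factor: A=-2; B=1; C=k - 1/3.
Set up (-2)·f(k+1) − (1)·f(k) − (k - 1/3) = 0.
Degrees (0,0,1) ⇒ d ≤ 1.
A polynomial solution: f(k) = -(k - 1)/3.
So s_k = (B(k−1)f/C)·t_k = (-(k - 1)/(3*k - 1))·t_k = (-2)**(k + 1)*(k - 1).
s_(k+1) − s_k = (-2)**(k + 1)*(1 - 3*k) = t_k.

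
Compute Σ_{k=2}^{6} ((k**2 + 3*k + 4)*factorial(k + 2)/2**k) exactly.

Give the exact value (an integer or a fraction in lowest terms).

Σ = 45324

Step 1: r(k) = (k + 3)*(3*k + (k + 1)**2 + 7)/(2*(k**2 + 3*k + 4)).
A = k/2 + 3/2, B = 1, C = k**2 + 3*k + 4.
Set up (k/2 + 3/2)·f(k+1) − (1)·f(k) − (k**2 + 3*k + 4) = 0.
Bound: deg f ≤ 1.
Solving with deg f ≤ 1: f(k) = 2*(k + 1).
Get s_k = R·t_k = 2**(1 - k)*(k + 1)*factorial(k + 2) with R(k) = B(k−1)f(k)/C(k) = 2*(k + 1)/(k**2 + 3*k + 4).
Δs = (k**2 + 3*k + 4)*factorial(k + 2)/2**k, as required.
Sum = s_(7) − s_(2); s_(7) = 45360, s_(2) = 36 ⇒ 45324.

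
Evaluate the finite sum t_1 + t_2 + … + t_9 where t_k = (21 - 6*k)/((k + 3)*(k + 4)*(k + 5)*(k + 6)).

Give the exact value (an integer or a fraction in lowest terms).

Σ = 1/56

The ratio is (k + 3)*(2*k - 5)/((k + 7)*(2*k - 7)).
So A=k + 3 and B=k + 7, with C=k - 7/2.
Key eq: (k + 3)·f(k+1) = (k + 6)·f(k) + (k - 7/2).
d = 3 from the (1,1,1) case.
Solving with deg f ≤ 3: f(k) = -k*(k**2 + 12*k + 92)/90.
Then R = B(k−1)f/C = -k*(k + 6)*(k**2 + 12*k + 92)/(45*(2*k - 7)), so s_k = R(k)·t_k = k*(k**2 + 12*k + 92)/(15*(k + 3)*(k + 4)*(k + 5)).
Check: Δs_k = 3*(7 - 2*k)/(k**4 + 18*k**3 + 119*k**2 + 342*k + 360). ✓
Telescoping: Σ = s_(10) − s_(1) = 8/105 − (7/120) = 1/56.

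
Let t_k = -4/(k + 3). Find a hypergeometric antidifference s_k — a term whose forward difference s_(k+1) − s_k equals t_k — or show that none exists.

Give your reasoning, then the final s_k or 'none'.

r(k) = (k + 3)/(k + 4) after simplifying.
Take A(k)=k + 3, B(k)=k + 4, C(k)=1.
Need (k + 3)·f(k+1) − (k + 3)·f(k) = 1.
From deg A=1, deg B=1, deg C=0: d=0.
f = c0 ⇒ A·f(k+1) − B(k−1)·f(k) − C = -1. The system {-1 = 0} is inconsistent; no antidifference.

none — t_k is not Gosper-summable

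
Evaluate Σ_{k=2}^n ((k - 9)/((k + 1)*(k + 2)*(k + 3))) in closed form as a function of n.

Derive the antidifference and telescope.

The ratio is (k - 8)*(k + 1)/((k - 9)*(k + 4)).
So A=k + 1 and B=k + 4, with C=k - 9.
Set up (k + 1)·f(k+1) − (k + 3)·f(k) − (k - 9) = 0.
Bound: deg f ≤ 2.
Solving with deg f ≤ 2: f(k) = -k*(2*k + 7).
R(k) = B(k−1)·f(k)/C(k) = -k*(k + 3)*(2*k + 7)/(k - 9); s_k = R·t_k = k*(-2*k - 7)/((k + 1)*(k + 2)).
Check: Δs_k = (k - 9)/(k**3 + 6*k**2 + 11*k + 6). ✓
s_(n+1) = (-2*n**2 - 11*n - 9)/(n**2 + 5*n + 6) and s_(2) = -11/6, so S(n) = (-n**2 - 11*n + 12)/(6*(n**2 + 5*n + 6)).

S(n) = (-n**2 - 11*n + 12)/(6*(n**2 + 5*n + 6))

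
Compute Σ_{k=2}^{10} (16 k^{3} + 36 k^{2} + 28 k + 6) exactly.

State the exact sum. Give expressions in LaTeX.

Σ = 63774

The ratio is (8*k**3 + 42*k**2 + 74*k + 43)/(8*k**3 + 18*k**2 + 14*k + 3).
Factor: A=1; B=1; C=k**3 + 9*k**2/4 + 7*k/4 + 3/8.
Set up (1)·f(k+1) − (1)·f(k) − (k**3 + 9*k**2/4 + 7*k/4 + 3/8) = 0.
deg f ≤ 4 (via 0,0,3).
Solving with deg f ≤ 4: f(k) = k*(2*k**3 + 2*k**2 - 1)/8.
R(k) = B(k−1)·f(k)/C(k) = k*(2*k**3 + 2*k**2 - 1)/(8*k**3 + 18*k**2 + 14*k + 3); s_k = R·t_k = 4*k**4 + 4*k**3 - 2*k.
Verify: 16*k**3 + 36*k**2 + 28*k + 6 matches t_k.
Telescoping: Σ = s_(11) − s_(2) = 63866 − (92) = 63774.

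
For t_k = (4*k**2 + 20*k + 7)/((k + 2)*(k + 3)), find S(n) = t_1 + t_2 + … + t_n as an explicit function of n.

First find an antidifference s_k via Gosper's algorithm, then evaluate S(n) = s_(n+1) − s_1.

The ratio is (k + 2)*(20*k + 4*(k + 1)**2 + 27)/((k + 4)*(4*k**2 + 20*k + 7)).
Gosper form: A/B · C(k+1)/C(k) with A=k + 2, B=k + 4, C=k**2 + 5*k + 7/4.
Solve (k + 2)·f(k+1) − (k + 3)·f(k) = k**2 + 5*k + 7/4.
Bound: deg f ≤ 2.
Match coefficients ⇒ f(k) = k*(8*k - 1)/8.
So s_k = (B(k−1)f/C)·t_k = (k*(k + 3)*(8*k - 1)/(2*(4*k**2 + 20*k + 7)))·t_k = k*(8*k - 1)/(2*(k + 2)).
s_(k+1) − s_k = (4*k**2 + 20*k + 7)/(k**2 + 5*k + 6) = t_k.
s_(n+1) = (8*n**2 + 15*n + 7)/(2*(n + 3)) and s_(1) = 7/6, so S(n) = n*(12*n + 19)/(3*(n + 3)).

S(n) = n*(12*n + 19)/(3*(n + 3))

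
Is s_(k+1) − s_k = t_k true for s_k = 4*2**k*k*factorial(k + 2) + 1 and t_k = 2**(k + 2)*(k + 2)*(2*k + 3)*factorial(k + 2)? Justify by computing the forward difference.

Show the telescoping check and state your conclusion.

valid; difference matches t_k

s_(k+1) = 4*2**(k + 1)*(k + 1)*factorial(k + 3) + 1
s_(k+1) − s_k = 2**(k + 2)*(k + 2)*(2*k + 3)*factorial(k + 2)
(s_(k+1) − s_k) − t_k = 0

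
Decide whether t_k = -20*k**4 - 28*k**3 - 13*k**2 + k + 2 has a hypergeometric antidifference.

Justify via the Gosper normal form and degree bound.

Yes. s_k = k**3*(-4*k**2 + 3*k + 3).

Compute t_(k+1)/t_k: get (20*k**4 + 108*k**3 + 217*k**2 + 189*k + 58)/(20*k**4 + 28*k**3 + 13*k**2 - k - 2).
So A=1 and B=1, with C=k**4 + 7*k**3/5 + 13*k**2/20 - k/20 - 1/10.
f must satisfy (1)·f(k+1) − (1)·f(k) = k**4 + 7*k**3/5 + 13*k**2/20 - k/20 - 1/10.
From deg A=0, deg B=0, deg C=4: d=5.
Solving with deg f ≤ 5: f(k) = k**3*(4*k**2 - 3*k - 3)/20.
R(k) = B(k−1)·f(k)/C(k) = k**3*(4*k**2 - 3*k - 3)/(20*k**4 + 28*k**3 + 13*k**2 - k - 2); s_k = R·t_k = k**3*(-4*k**2 + 3*k + 3).
Δs = -20*k**4 - 28*k**3 - 13*k**2 + k + 2, as required.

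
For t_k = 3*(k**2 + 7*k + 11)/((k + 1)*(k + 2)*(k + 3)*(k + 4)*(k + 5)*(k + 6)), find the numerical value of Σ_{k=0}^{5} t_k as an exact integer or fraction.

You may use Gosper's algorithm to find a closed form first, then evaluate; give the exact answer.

Σ = 226/3465

Ratio r(k) = (k + 1)*(7*k + (k + 1)**2 + 18)/((k + 7)*(k**2 + 7*k + 11)).
Gosper form: A/B · C(k+1)/C(k) with A=k + 1, B=k + 7, C=k**2 + 7*k + 11.
Solve (k + 1)·f(k+1) − (k + 6)·f(k) = k**2 + 7*k + 11.
d = 5 from the (1,1,2) case.
Solve for f: f(k) = k*(k + 2)*(k + 4)*(k**2 + 9*k + 23)/45 (degree 5 ≤ 5).
So s_k = (B(k−1)f/C)·t_k = (k*(k + 2)*(k + 4)*(k + 6)*(k**2 + 9*k + 23)/(45*(k**2 + 7*k + 11)))·t_k = k*(k**2 + 9*k + 23)/(15*(k**3 + 9*k**2 + 23*k + 15)).
s_(k+1) − s_k = 3*(k**2 + 7*k + 11)/(k**6 + 21*k**5 + 175*k**4 + 735*k**3 + 1624*k**2 + 1764*k + 720) = t_k.
Σ_(k=0)^(5) t_k = s_(6) − s_(0) = 226/3465 − (0) = 226/3465.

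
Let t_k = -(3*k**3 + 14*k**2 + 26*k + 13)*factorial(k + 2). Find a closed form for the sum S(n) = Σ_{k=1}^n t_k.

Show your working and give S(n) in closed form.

Step 1: r(k) = (3*k**4 + 32*k**3 + 132*k**2 + 245*k + 168)/(3*k**3 + 14*k**2 + 26*k + 13).
A = k + 3, B = 1, C = k**3 + 14*k**2/3 + 26*k/3 + 13/3.
Need (k + 3)·f(k+1) − (1)·f(k) = k**3 + 14*k**2/3 + 26*k/3 + 13/3.
d = 2 from the (1,0,3) case.
Solving with deg f ≤ 2: f(k) = (k + 1)*(3*k - 1)/3.
Get s_k = R·t_k = -(k + 1)*(3*k - 1)*factorial(k + 2) with R(k) = B(k−1)f(k)/C(k) = (k + 1)*(3*k - 1)/(3*k**3 + 14*k**2 + 26*k + 13).
s_(k+1) − s_k = -(3*k**3 + 14*k**2 + 26*k + 13)*factorial(k + 2) = t_k.
Σ_(k=1)^n t_k = s_(n+1) − s_(1) = (-(n + 2)*(3*n + 2)*factorial(n + 3)) − (-24), i.e. -3*n**2*factorial(n + 3) - 8*n*factorial(n + 3) - 4*factorial(n + 3) + 24.

S(n) = -3*n**2*factorial(n + 3) - 8*n*factorial(n + 3) - 4*factorial(n + 3) + 24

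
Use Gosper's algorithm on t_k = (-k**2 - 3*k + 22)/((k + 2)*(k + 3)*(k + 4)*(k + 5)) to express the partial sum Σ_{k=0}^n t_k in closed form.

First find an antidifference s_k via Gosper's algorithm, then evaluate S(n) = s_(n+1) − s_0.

S(n) = (n**3 + 18*n**2 + 83*n + 66)/(6*(n**3 + 12*n**2 + 47*n + 60))

t_(k+1)/t_k = (k + 2)*(3*k + (k + 1)**2 - 19)/((k + 6)*(k**2 + 3*k - 22)).
Normal form (A,B,C) = (k + 2, k + 6, k**2 + 3*k - 22).
Key eq: (k + 2)·f(k+1) = (k + 5)·f(k) + (k**2 + 3*k - 22).
Bound: deg f ≤ 3.
Coefficient equations give f(k) = -k*(k + 5)*(k + 10)/6.
So s_k = (B(k−1)f/C)·t_k = (-k*(k + 5)**2*(k + 10)/(6*(k**2 + 3*k - 22)))·t_k = k*(k**2 + 15*k + 50)/(6*(k + 2)*(k + 3)*(k + 4)).
Δs = (-k**2 - 3*k + 22)/(k**4 + 14*k**3 + 71*k**2 + 154*k + 120), as required.
s_(n+1) = (n**3 + 18*n**2 + 83*n + 66)/(6*(n**3 + 12*n**2 + 47*n + 60)) and s_(0) = 0, so S(n) = (n**3 + 18*n**2 + 83*n + 66)/(6*(n**3 + 12*n**2 + 47*n + 60)).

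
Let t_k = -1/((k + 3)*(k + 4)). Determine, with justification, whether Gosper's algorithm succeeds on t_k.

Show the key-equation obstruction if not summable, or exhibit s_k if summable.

t_(k+1)/t_k = (k + 3)/(k + 5).
So A=k + 3 and B=k + 5, with C=1.
Set up (k + 3)·f(k+1) − (k + 4)·f(k) − (1) = 0.
Bound: deg f ≤ 1.
Match coefficients ⇒ f(k) = k/3.
Get s_k = R·t_k = -k/(3*k + 9) with R(k) = B(k−1)f(k)/C(k) = k*(k + 4)/3.
Verify: -1/(k**2 + 7*k + 12) matches t_k.

Yes. s_k = -k/(3*k + 9).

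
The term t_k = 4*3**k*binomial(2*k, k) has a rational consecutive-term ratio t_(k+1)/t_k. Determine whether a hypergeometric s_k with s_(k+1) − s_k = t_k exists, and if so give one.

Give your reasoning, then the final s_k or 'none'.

no hypergeometric antidifference exists

t_(k+1)/t_k = 6*(2*k + 1)/(k + 1).
So A=12*k + 6 and B=k + 1, with C=1.
Need (12*k + 6)·f(k+1) − (k)·f(k) = 1.
d = -1 from the (1,1,0) case.
Negative degree bound (-1): no f exists, t_k not Gosper-summable.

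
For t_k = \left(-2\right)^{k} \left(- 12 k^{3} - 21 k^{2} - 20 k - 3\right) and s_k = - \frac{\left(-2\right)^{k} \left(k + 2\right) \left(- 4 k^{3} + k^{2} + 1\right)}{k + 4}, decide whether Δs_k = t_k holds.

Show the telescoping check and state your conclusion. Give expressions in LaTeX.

Invalid: residual \frac{2 \left(-2\right)^{k} \left(12 k^{4} + 73 k^{3} + 103 k^{2} + 83 k + 11\right)}{k^{2} + 9 k + 20} ≠ 0.

s_(k+1) = 2*(-2)**k*(k + 3)*(-4*(k + 1)**3 + (k + 1)**2 + 1)/(k + 5)
s_(k+1) − s_k = (-2)**k*(-12*k**5 - 105*k**4 - 303*k**3 - 397*k**2 - 261*k - 38)/(k**2 + 9*k + 20)
(s_(k+1) − s_k) − t_k = 2*(-2)**k*(12*k**4 + 73*k**3 + 103*k**2 + 83*k + 11)/(k**2 + 9*k + 20)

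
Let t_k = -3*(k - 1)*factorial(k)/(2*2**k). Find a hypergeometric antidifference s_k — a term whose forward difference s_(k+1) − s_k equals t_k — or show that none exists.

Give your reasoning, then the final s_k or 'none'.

Step 1: r(k) = k*(k + 1)/(2*(k - 1)).
Gosper form: A/B · C(k+1)/C(k) with A=k/2 + 1/2, B=1, C=k - 1.
f must satisfy (k/2 + 1/2)·f(k+1) − (1)·f(k) = k - 1.
Bound: deg f ≤ 0.
Solving with deg f ≤ 0: f(k) = 2.
Certificate R = B(k−1)f/C = 2/(k - 1) gives s_k = -3*factorial(k)/2**k.
s_(k+1) − s_k = -3*(k - 1)*factorial(k)/(2*2**k) = t_k.

s_k = -3*factorial(k)/2**k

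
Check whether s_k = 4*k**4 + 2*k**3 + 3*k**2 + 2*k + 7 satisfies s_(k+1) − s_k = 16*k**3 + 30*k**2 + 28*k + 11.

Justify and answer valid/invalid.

s_(k+1) = 4*k**4 + 18*k**3 + 33*k**2 + 30*k + 18
s_(k+1) − s_k = 16*k**3 + 30*k**2 + 28*k + 11
(s_(k+1) − s_k) − t_k = 0

valid; difference matches t_k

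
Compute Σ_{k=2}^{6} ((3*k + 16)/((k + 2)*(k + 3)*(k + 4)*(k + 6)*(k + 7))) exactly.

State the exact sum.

Σ = 101/18720

The ratio is (k + 2)*(k + 6)*(3*k + 19)/((k + 5)*(k + 8)*(3*k + 16)).
A = k + 2, B = k + 8, C = k**2 + 31*k/3 + 80/3.
f must satisfy (k + 2)·f(k+1) − (k + 7)·f(k) = k**2 + 31*k/3 + 80/3.
Bound: deg f ≤ 5.
Solving with deg f ≤ 5: f(k) = k*(k + 4)*(k + 5)*(k**2 + 11*k + 36)/108.
Certificate R = B(k−1)f/C = k*(k + 4)*(k + 7)*(k**2 + 11*k + 36)/(36*(3*k + 16)) gives s_k = k*(k**2 + 11*k + 36)/(36*(k**3 + 11*k**2 + 36*k + 36)).
Verify: (3*k + 16)/(k**5 + 22*k**4 + 185*k**3 + 740*k**2 + 1404*k + 1008) matches t_k.
Telescoping: Σ = s_(7) − s_(2) = 7/260 − (31/1440) = 101/18720.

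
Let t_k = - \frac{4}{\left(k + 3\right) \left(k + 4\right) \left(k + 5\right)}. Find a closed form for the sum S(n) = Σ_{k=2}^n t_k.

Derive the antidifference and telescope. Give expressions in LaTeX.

Step 1: r(k) = (k + 3)/(k + 6).
So A=k + 3 and B=k + 6, with C=1.
Solve (k + 3)·f(k+1) − (k + 5)·f(k) = 1.
Degrees (1,1,0) ⇒ d ≤ 2.
Solve for f: f(k) = k*(k + 7)/24 (degree 2 ≤ 2).
R(k) = B(k−1)·f(k)/C(k) = k*(k + 5)*(k + 7)/24; s_k = R·t_k = k*(-k - 7)/(6*(k + 3)*(k + 4)).
Check: Δs_k = -4/(k**3 + 12*k**2 + 47*k + 60). ✓
Evaluate: s_(n+1) = (-n**2 - 9*n - 8)/(6*(n**2 + 9*n + 20)); subtract s_(2) = -1/10 ⇒ S(n) = (-n**2 - 9*n + 10)/(15*(n**2 + 9*n + 20)).

S(n) = \frac{- n^{2} - 9 n + 10}{15 \left(n^{2} + 9 n + 20\right)}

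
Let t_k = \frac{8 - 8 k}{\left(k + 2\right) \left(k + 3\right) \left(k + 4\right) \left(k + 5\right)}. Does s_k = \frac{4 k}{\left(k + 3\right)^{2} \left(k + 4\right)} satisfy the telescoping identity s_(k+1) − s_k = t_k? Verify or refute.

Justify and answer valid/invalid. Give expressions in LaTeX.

s_(k+1) = 4*(k + 1)/((k + 4)**2*(k + 5))
s_(k+1) − s_k = 4*(-k*(k + 4)*(k + 5) + (k + 1)*(k + 3)**2)/((k + 3)**2*(k + 4)**2*(k + 5))
(s_(k+1) − s_k) − t_k = 12*(k**2 + 3*k - 2)/(k**6 + 21*k**5 + 181*k**4 + 819*k**3 + 2050*k**2 + 2688*k + 1440)

Invalid: residual \frac{12 \left(k^{2} + 3 k - 2\right)}{k^{6} + 21 k^{5} + 181 k^{4} + 819 k^{3} + 2050 k^{2} + 2688 k + 1440} ≠ 0.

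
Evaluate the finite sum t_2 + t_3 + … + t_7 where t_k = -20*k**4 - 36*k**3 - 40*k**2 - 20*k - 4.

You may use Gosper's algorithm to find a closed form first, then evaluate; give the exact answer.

Compute t_(k+1)/t_k: get (5*k**4 + 29*k**3 + 67*k**2 + 72*k + 30)/(5*k**4 + 9*k**3 + 10*k**2 + 5*k + 1).
A = 1, B = 1, C = k**4 + 9*k**3/5 + 2*k**2 + k + 1/5.
Set up (1)·f(k+1) − (1)·f(k) − (k**4 + 9*k**3/5 + 2*k**2 + k + 1/5) = 0.
From deg A=0, deg B=0, deg C=4: d=5.
Solve for f: f(k) = k**2*(4*k**3 - k**2 + 2*k - 1)/20 (degree 5 ≤ 5).
Certificate R = B(k−1)f/C = k**2*(4*k**3 - k**2 + 2*k - 1)/(4*(k**2 + k + 1)*(5*k**2 + 4*k + 1)) gives s_k = k**2*(-4*k**3 + k**2 - 2*k + 1).
Verify: -20*k**4 - 36*k**3 - 40*k**2 - 20*k - 4 matches t_k.
Σ_(k=2)^(7) t_k = s_(8) − s_(2) = -127936 − (-124) = -127812.

Σ = -127812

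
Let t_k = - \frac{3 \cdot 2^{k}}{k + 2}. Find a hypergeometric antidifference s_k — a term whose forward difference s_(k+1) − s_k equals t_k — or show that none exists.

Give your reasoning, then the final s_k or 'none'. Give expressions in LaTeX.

t_(k+1)/t_k = 2*(k + 2)/(k + 3).
Take A(k)=2*k + 4, B(k)=k + 3, C(k)=1.
Key eq: (2*k + 4)·f(k+1) = (k + 2)·f(k) + (1).
From deg A=1, deg B=1, deg C=0: d=-1.
Negative degree bound (-1): no f exists, t_k not Gosper-summable.

no hypergeometric antidifference exists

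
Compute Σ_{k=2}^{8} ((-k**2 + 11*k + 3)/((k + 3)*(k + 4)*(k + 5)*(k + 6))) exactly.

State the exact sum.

Compute t_(k+1)/t_k: get (k + 3)*(11*k - (k + 1)**2 + 14)/((k + 7)*(-k**2 + 11*k + 3)).
Normal form (A,B,C) = (k + 3, k + 7, k**2 - 11*k - 3).
Key eq: (k + 3)·f(k+1) = (k + 6)·f(k) + (k**2 - 11*k - 3).
d = 3 from the (1,1,2) case.
Solve for f: f(k) = -k*(k**2 + 42*k - 13)/30 (degree 3 ≤ 3).
R(k) = B(k−1)·f(k)/C(k) = -k*(k + 6)*(k**2 + 42*k - 13)/(30*(k**2 - 11*k - 3)); s_k = R·t_k = k*(k**2 + 42*k - 13)/(30*(k + 3)*(k + 4)*(k + 5)).
Δs = (-k**2 + 11*k + 3)/(k**4 + 18*k**3 + 119*k**2 + 342*k + 360), as required.
Sum = s_(9) − s_(2); s_(9) = 223/3640, s_(2) = 1/42 ⇒ 409/10920.

Σ = 409/10920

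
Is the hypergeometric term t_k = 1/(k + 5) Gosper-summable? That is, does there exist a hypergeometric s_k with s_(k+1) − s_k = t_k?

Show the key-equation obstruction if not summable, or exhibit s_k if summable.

t_(k+1)/t_k = (k + 5)/(k + 6).
Normal form (A,B,C) = (k + 5, k + 6, 1).
Solve (k + 5)·f(k+1) − (k + 5)·f(k) = 1.
d = 0 from the (1,1,0) case.
Write f(k) = c0. Then LHS − RHS = -1, requiring -1 = 0: contradictory. No certificate.

No. Not Gosper-summable.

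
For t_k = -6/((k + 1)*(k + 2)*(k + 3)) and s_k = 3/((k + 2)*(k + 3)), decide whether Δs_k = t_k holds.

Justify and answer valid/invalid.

s_(k+1) = 3/((k + 3)*(k + 4))
s_(k+1) − s_k = -6/(k**3 + 9*k**2 + 26*k + 24)
(s_(k+1) − s_k) − t_k = 18/(k**4 + 10*k**3 + 35*k**2 + 50*k + 24)

Invalid: residual 18/(k**4 + 10*k**3 + 35*k**2 + 50*k + 24) ≠ 0.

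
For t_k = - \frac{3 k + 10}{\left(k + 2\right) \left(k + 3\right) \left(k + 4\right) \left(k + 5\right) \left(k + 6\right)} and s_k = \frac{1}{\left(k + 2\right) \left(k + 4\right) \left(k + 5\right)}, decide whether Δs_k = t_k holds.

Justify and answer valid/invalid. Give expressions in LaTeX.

Valid: the claim telescopes to t_k.

s_(k+1) = 1/((k + 3)*(k + 5)*(k + 6))
s_(k+1) − s_k = ((k + 2)*(k + 4) - (k + 3)*(k + 6))/((k + 2)*(k + 3)*(k + 4)*(k + 5)*(k + 6))
(s_(k+1) − s_k) − t_k = 0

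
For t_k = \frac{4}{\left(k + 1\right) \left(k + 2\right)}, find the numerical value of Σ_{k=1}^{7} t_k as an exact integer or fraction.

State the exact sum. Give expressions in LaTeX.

The ratio is (k + 1)/(k + 3).
Normal form (A,B,C) = (k + 1, k + 3, 1).
Need (k + 1)·f(k+1) − (k + 2)·f(k) = 1.
Bound: deg f ≤ 1.
Coefficient equations give f(k) = k.
Certificate R = B(k−1)f/C = k*(k + 2) gives s_k = 4*k/(k + 1).
Check: Δs_k = 4/(k**2 + 3*k + 2). ✓
Σ_(k=1)^(7) t_k = s_(8) − s_(1) = 32/9 − (2) = 14/9.

Σ = 14/9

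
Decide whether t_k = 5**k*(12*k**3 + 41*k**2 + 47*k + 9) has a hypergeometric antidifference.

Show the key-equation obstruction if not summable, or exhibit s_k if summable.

Yes. s_k = 5**k*(3*k**3 - k**2 + 3*k - 4).

Compute t_(k+1)/t_k: get 5*(12*k**3 + 77*k**2 + 165*k + 109)/(12*k**3 + 41*k**2 + 47*k + 9).
So A=5 and B=1, with C=k**3 + 41*k**2/12 + 47*k/12 + 3/4.
Key eq: (5)·f(k+1) = (1)·f(k) + (k**3 + 41*k**2/12 + 47*k/12 + 3/4).
Degrees (0,0,3) ⇒ d ≤ 3.
Coefficient equations give f(k) = (3*k**3 - k**2 + 3*k - 4)/12.
So s_k = (B(k−1)f/C)·t_k = ((3*k**3 - k**2 + 3*k - 4)/(12*k**3 + 41*k**2 + 47*k + 9))·t_k = 5**k*(3*k**3 - k**2 + 3*k - 4).
Δs = 5**k*(12*k**3 + 41*k**2 + 47*k + 9), as required.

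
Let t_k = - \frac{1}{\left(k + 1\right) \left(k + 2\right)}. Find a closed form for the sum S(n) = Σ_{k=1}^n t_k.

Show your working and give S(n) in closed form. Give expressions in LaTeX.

Compute t_(k+1)/t_k: get (k + 1)/(k + 3).
Take A(k)=k + 1, B(k)=k + 3, C(k)=1.
f must satisfy (k + 1)·f(k+1) − (k + 2)·f(k) = 1.
From deg A=1, deg B=1, deg C=0: d=1.
A polynomial solution: f(k) = k.
Certificate R = B(k−1)f/C = k*(k + 2) gives s_k = -k/(k + 1).
s_(k+1) − s_k = -1/(k**2 + 3*k + 2) = t_k.
Evaluate: s_(n+1) = (-n - 1)/(n + 2); subtract s_(1) = -1/2 ⇒ S(n) = -n/(2*n + 4).

S(n) = - \frac{n}{2 n + 4}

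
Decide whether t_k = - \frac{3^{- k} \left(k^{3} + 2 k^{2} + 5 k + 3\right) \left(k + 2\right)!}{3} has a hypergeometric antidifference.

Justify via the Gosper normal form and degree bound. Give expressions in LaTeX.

Yes. s_k = - 3^{- k} \left(k^{2} - 2\right) \left(k + 2\right)!.

r(k) = (k**4 + 8*k**3 + 27*k**2 + 47*k + 33)/(3*(k**3 + 2*k**2 + 5*k + 3)) after simplifying.
A = k/3 + 1, B = 1, C = k**3 + 2*k**2 + 5*k + 3.
Key eq: (k/3 + 1)·f(k+1) = (1)·f(k) + (k**3 + 2*k**2 + 5*k + 3).
From deg A=1, deg B=0, deg C=3: d=2.
Solve for f: f(k) = 3*(k**2 - 2) (degree 2 ≤ 2).
Get s_k = R·t_k = -(k**2 - 2)*factorial(k + 2)/3**k with R(k) = B(k−1)f(k)/C(k) = 3*(k**2 - 2)/(k**3 + 2*k**2 + 5*k + 3).
Check: Δs_k = -(k**3 + 2*k**2 + 5*k + 3)*factorial(k + 2)/(3*3**k). ✓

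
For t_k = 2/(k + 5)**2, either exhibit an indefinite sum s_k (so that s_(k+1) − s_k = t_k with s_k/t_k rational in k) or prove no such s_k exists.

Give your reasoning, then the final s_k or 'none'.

none (Gosper's algorithm certifies no s_k)

t_(k+1)/t_k = (k + 5)**2/(k + 6)**2.
Gosper form: A/B · C(k+1)/C(k) with A=k**2 + 10*k + 25, B=k**2 + 12*k + 36, C=1.
Set up (k**2 + 10*k + 25)·f(k+1) − (k**2 + 10*k + 25)·f(k) − (1) = 0.
Bound: deg f ≤ 0.
f = c0 ⇒ A·f(k+1) − B(k−1)·f(k) − C = -1. The system {-1 = 0} is inconsistent; no antidifference.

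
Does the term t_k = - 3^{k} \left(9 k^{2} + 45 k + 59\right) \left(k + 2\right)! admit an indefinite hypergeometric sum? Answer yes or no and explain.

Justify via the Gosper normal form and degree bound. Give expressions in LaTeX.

Yes. s_k = - 3^{k} \left(3 k + 4\right) \left(k + 2\right)!.

Step 1: r(k) = 3*(9*k**3 + 90*k**2 + 302*k + 339)/(9*k**2 + 45*k + 59).
Factor: A=3*k + 9; B=1; C=k**2 + 5*k + 59/9.
Key eq: (3*k + 9)·f(k+1) = (1)·f(k) + (k**2 + 5*k + 59/9).
Bound: deg f ≤ 1.
Solve for f: f(k) = (3*k + 4)/9 (degree 1 ≤ 1).
Certificate R = B(k−1)f/C = (3*k + 4)/(9*k**2 + 45*k + 59) gives s_k = -3**k*(3*k + 4)*factorial(k + 2).
Check: Δs_k = -3**k*(9*k**2 + 45*k + 59)*factorial(k + 2). ✓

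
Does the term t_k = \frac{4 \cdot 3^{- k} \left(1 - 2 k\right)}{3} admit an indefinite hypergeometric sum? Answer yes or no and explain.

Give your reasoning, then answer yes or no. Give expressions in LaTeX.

Yes. s_k = 4 \cdot 3^{- k} k.

Step 1: r(k) = (2*k + 1)/(3*(2*k - 1)).
Factor: A=1/3; B=1; C=k - 1/2.
Set up (1/3)·f(k+1) − (1)·f(k) − (k - 1/2) = 0.
Degrees (0,0,1) ⇒ d ≤ 1.
Solving with deg f ≤ 1: f(k) = -3*k/2.
Then R = B(k−1)f/C = -3*k/(2*k - 1), so s_k = R(k)·t_k = 4*k/3**k.
Verify: 4*(1 - 2*k)/(3*3**k) matches t_k.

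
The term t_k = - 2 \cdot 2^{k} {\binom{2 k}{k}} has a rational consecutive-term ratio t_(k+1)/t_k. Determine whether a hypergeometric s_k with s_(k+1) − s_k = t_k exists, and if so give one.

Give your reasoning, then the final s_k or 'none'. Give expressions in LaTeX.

Step 1: r(k) = 4*(2*k + 1)/(k + 1).
A = 8*k + 4, B = k + 1, C = 1.
Set up (8*k + 4)·f(k+1) − (k)·f(k) − (1) = 0.
From deg A=1, deg B=1, deg C=0: d=-1.
d = -1 < 0 ⇒ no nonzero polynomial f; not summable.

none — t_k is not Gosper-summable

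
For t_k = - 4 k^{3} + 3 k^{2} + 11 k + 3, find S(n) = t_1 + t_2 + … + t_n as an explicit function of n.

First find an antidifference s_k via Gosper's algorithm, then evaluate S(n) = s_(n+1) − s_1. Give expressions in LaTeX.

S(n) = n \left(- n^{3} - n^{2} + 6 n + 9\right)

Step 1: r(k) = (4*k**3 + 9*k**2 - 5*k - 13)/(4*k**3 - 3*k**2 - 11*k - 3).
Factor: A=1; B=1; C=k**3 - 3*k**2/4 - 11*k/4 - 3/4.
Solve (1)·f(k+1) − (1)·f(k) = k**3 - 3*k**2/4 - 11*k/4 - 3/4.
d = 4 from the (0,0,3) case.
Coefficient equations give f(k) = k*(k**3 - 3*k**2 - 3*k + 2)/4.
Then R = B(k−1)f/C = k*(k**3 - 3*k**2 - 3*k + 2)/(4*k**3 - 3*k**2 - 11*k - 3), so s_k = R(k)·t_k = k*(-k**3 + 3*k**2 + 3*k - 2).
Verify: -4*k**3 + 3*k**2 + 11*k + 3 matches t_k.
s_(n+1) = -n**4 - n**3 + 6*n**2 + 9*n + 3 and s_(1) = 3, so S(n) = n*(-n**3 - n**2 + 6*n + 9).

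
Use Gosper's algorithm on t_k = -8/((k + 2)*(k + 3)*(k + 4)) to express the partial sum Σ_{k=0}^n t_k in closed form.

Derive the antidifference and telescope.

S(n) = 2*(-n**2 - 7*n - 6)/(3*(n**2 + 7*n + 12))

t_(k+1)/t_k = (k + 2)/(k + 5).
Gosper form: A/B · C(k+1)/C(k) with A=k + 2, B=k + 5, C=1.
Key eq: (k + 2)·f(k+1) = (k + 4)·f(k) + (1).
Degrees (1,1,0) ⇒ d ≤ 2.
Match coefficients ⇒ f(k) = k*(k + 5)/12.
Certificate R = B(k−1)f/C = k*(k + 4)*(k + 5)/12 gives s_k = 2*k*(-k - 5)/(3*(k + 2)*(k + 3)).
Δs = -8/(k**3 + 9*k**2 + 26*k + 24), as required.
s_(n+1) = 2*(-n**2 - 7*n - 6)/(3*(n**2 + 7*n + 12)) and s_(0) = 0, so S(n) = 2*(-n**2 - 7*n - 6)/(3*(n**2 + 7*n + 12)).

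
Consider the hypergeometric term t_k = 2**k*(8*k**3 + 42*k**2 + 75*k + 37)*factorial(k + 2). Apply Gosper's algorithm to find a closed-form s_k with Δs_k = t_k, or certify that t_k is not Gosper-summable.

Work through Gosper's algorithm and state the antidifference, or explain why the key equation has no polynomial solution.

s_k = 2**k*(k + 1)*(4*k - 1)*factorial(k + 2)

Compute t_(k+1)/t_k: get 2*(8*k**4 + 90*k**3 + 381*k**2 + 711*k + 486)/(8*k**3 + 42*k**2 + 75*k + 37).
Factor: A=2*k + 6; B=1; C=k**3 + 21*k**2/4 + 75*k/8 + 37/8.
f must satisfy (2*k + 6)·f(k+1) − (1)·f(k) = k**3 + 21*k**2/4 + 75*k/8 + 37/8.
From deg A=1, deg B=0, deg C=3: d=2.
A polynomial solution: f(k) = (k + 1)*(4*k - 1)/8.
So s_k = (B(k−1)f/C)·t_k = ((k + 1)*(4*k - 1)/(8*k**3 + 42*k**2 + 75*k + 37))·t_k = 2**k*(k + 1)*(4*k - 1)*factorial(k + 2).
s_(k+1) − s_k = 2**k*(8*k**3 + 42*k**2 + 75*k + 37)*factorial(k + 2) = t_k.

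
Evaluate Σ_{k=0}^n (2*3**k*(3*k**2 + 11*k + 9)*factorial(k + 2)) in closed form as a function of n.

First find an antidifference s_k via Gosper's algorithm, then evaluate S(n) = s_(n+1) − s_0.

S(n) = 6*3**n*(n + 1)*factorial(n + 3)

Compute t_(k+1)/t_k: get 3*(3*k**3 + 26*k**2 + 74*k + 69)/(3*k**2 + 11*k + 9).
A = 3*k + 9, B = 1, C = k**2 + 11*k/3 + 3.
f must satisfy (3*k + 9)·f(k+1) − (1)·f(k) = k**2 + 11*k/3 + 3.
deg f ≤ 1 (via 1,0,2).
Solving with deg f ≤ 1: f(k) = k/3.
So s_k = (B(k−1)f/C)·t_k = (k/(3*k**2 + 11*k + 9))·t_k = 2*3**k*k*factorial(k + 2).
Δs = 2*3**k*(3*k**2 + 11*k + 9)*factorial(k + 2), as required.
Telescope: S(n) = s_(n+1) − s_(0) = 6*3**n*(n + 1)*factorial(n + 3) − (0) = 6*3**n*(n + 1)*factorial(n + 3).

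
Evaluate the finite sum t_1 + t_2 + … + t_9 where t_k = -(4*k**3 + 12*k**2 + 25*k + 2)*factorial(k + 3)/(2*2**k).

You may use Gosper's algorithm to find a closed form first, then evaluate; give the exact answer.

The ratio is (4*k**4 + 40*k**3 + 157*k**2 + 287*k + 172)/(2*(4*k**3 + 12*k**2 + 25*k + 2)).
Normal form (A,B,C) = (k/2 + 2, 1, k**3 + 3*k**2 + 25*k/4 + 1/2).
Solve (k/2 + 2)·f(k+1) − (1)·f(k) = k**3 + 3*k**2 + 25*k/4 + 1/2.
deg f ≤ 2 (via 1,0,3).
Coefficient equations give f(k) = (2*k - 1)**2/2.
Certificate R = B(k−1)f/C = 2*(2*k - 1)**2/(4*k**3 + 12*k**2 + 25*k + 2) gives s_k = -(2*k - 1)**2*factorial(k + 3)/2**k.
Δs = -(4*k**3 + 12*k**2 + 25*k + 2)*factorial(k + 3)/(2*2**k), as required.
Evaluate s at k=10 and k=1: -2195268075 and -12; difference -2195268063.

Σ = -2195268063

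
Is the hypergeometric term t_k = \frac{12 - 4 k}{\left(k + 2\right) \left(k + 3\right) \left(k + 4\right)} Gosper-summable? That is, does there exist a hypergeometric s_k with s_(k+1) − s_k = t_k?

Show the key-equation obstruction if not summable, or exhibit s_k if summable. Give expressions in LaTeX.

The ratio is (k - 2)*(k + 2)/((k - 3)*(k + 5)).
Normal form (A,B,C) = (k + 2, k + 5, k - 3).
f must satisfy (k + 2)·f(k+1) − (k + 4)·f(k) = k - 3.
Degrees (1,1,1) ⇒ d ≤ 2.
Coefficient equations give f(k) = -k*(k + 17)/12.
Get s_k = R·t_k = k*(k + 17)/(3*(k + 2)*(k + 3)) with R(k) = B(k−1)f(k)/C(k) = -k*(k + 4)*(k + 17)/(12*(k - 3)).
Check: Δs_k = 4*(3 - k)/(k**3 + 9*k**2 + 26*k + 24). ✓

Yes. s_k = \frac{k \left(k + 17\right)}{3 \left(k + 2\right) \left(k + 3\right)}.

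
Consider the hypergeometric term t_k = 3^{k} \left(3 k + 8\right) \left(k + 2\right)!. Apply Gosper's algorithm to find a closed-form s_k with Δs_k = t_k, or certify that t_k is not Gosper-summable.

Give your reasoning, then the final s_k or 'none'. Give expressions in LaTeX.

s_k = 3^{k} \left(k + 2\right)!

r(k) = 3*(k + 3)*(3*k + 11)/(3*k + 8) after simplifying.
So A=3*k + 9 and B=1, with C=k + 8/3.
Need (3*k + 9)·f(k+1) − (1)·f(k) = k + 8/3.
From deg A=1, deg B=0, deg C=1: d=0.
Solving with deg f ≤ 0: f(k) = 1/3.
So s_k = (B(k−1)f/C)·t_k = (1/(3*k + 8))·t_k = 3**k*factorial(k + 2).
s_(k+1) − s_k = 3**k*(3*k + 8)*factorial(k + 2) = t_k.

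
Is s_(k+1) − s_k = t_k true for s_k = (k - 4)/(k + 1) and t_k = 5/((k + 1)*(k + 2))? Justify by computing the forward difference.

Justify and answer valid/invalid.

s_(k+1) = (k - 3)/(k + 2)
s_(k+1) − s_k = 5/(k**2 + 3*k + 2)
(s_(k+1) − s_k) − t_k = 0

Valid: the claim telescopes to t_k.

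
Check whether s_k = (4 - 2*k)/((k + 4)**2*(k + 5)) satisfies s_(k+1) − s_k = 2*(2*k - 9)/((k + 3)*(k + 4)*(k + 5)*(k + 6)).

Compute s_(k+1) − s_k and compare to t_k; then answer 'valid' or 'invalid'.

s_(k+1) = 2*(1 - k)/((k + 5)**2*(k + 6))
s_(k+1) − s_k = 4*(k**2 - 22)/(k**5 + 24*k**4 + 229*k**3 + 1086*k**2 + 2560*k + 2400)
(s_(k+1) − s_k) − t_k = 6*(-k**2 - k + 16)/(k**6 + 27*k**5 + 301*k**4 + 1773*k**3 + 5818*k**2 + 10080*k + 7200)

Invalid: residual 6*(-k**2 - k + 16)/(k**6 + 27*k**5 + 301*k**4 + 1773*k**3 + 5818*k**2 + 10080*k + 7200) ≠ 0.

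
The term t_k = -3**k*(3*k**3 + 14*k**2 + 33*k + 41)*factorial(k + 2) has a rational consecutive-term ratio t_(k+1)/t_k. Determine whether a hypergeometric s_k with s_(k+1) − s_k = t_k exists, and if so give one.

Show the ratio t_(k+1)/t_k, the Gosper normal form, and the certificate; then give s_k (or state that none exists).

s_k = -3**k*(k**2 + 4)*factorial(k + 2)

Compute t_(k+1)/t_k: get 3*(3*k**4 + 32*k**3 + 139*k**2 + 301*k + 273)/(3*k**3 + 14*k**2 + 33*k + 41).
A = 3*k + 9, B = 1, C = k**3 + 14*k**2/3 + 11*k + 41/3.
Set up (3*k + 9)·f(k+1) − (1)·f(k) − (k**3 + 14*k**2/3 + 11*k + 41/3) = 0.
d = 2 from the (1,0,3) case.
Coefficient equations give f(k) = (k**2 + 4)/3.
Then R = B(k−1)f/C = (k**2 + 4)/(3*k**3 + 14*k**2 + 33*k + 41), so s_k = R(k)·t_k = -3**k*(k**2 + 4)*factorial(k + 2).
Check: Δs_k = -3**k*(3*k**3 + 14*k**2 + 33*k + 41)*factorial(k + 2). ✓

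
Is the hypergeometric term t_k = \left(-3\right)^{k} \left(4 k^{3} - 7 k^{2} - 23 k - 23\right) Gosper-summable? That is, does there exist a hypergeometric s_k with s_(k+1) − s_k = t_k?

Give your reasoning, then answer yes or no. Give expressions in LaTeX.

The ratio is 3*(-4*k**3 - 5*k**2 + 25*k + 49)/(4*k**3 - 7*k**2 - 23*k - 23).
So A=-3 and B=1, with C=k**3 - 7*k**2/4 - 23*k/4 - 23/4.
Set up (-3)·f(k+1) − (1)·f(k) − (k**3 - 7*k**2/4 - 23*k/4 - 23/4) = 0.
Degrees (0,0,3) ⇒ d ≤ 3.
Coefficient equations give f(k) = -(k**3 - 4*k**2 - 2*k - 2)/4.
Certificate R = B(k−1)f/C = -(k**3 - 4*k**2 - 2*k - 2)/(4*k**3 - 7*k**2 - 23*k - 23) gives s_k = (-3)**k*(-k**3 + 4*k**2 + 2*k + 2).
s_(k+1) − s_k = (-3)**k*(4*k**3 - 7*k**2 - 23*k - 23) = t_k.

Yes. s_k = \left(-3\right)^{k} \left(- k^{3} + 4 k^{2} + 2 k + 2\right).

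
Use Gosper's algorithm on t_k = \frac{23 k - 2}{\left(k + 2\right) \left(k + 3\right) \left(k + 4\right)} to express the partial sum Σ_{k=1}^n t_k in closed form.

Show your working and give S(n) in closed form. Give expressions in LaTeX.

The ratio is (k + 2)*(23*k + 21)/((k + 5)*(23*k - 2)).
So A=k + 2 and B=k + 5, with C=k - 2/23.
Solve (k + 2)·f(k+1) − (k + 4)·f(k) = k - 2/23.
Degrees (1,1,1) ⇒ d ≤ 2.
Coefficient equations give f(k) = k*(11*k - 14)/69.
R(k) = B(k−1)·f(k)/C(k) = k*(k + 4)*(11*k - 14)/(3*(23*k - 2)); s_k = R·t_k = k*(11*k - 14)/(3*(k + 2)*(k + 3)).
Δs = (23*k - 2)/(k**3 + 9*k**2 + 26*k + 24), as required.
Telescope: S(n) = s_(n+1) − s_(1) = (11*n**2 + 8*n - 3)/(3*(n**2 + 7*n + 12)) − (-1/12) = n*(15*n + 13)/(4*(n**2 + 7*n + 12)).

S(n) = \frac{n \left(15 n + 13\right)}{4 \left(n^{2} + 7 n + 12\right)}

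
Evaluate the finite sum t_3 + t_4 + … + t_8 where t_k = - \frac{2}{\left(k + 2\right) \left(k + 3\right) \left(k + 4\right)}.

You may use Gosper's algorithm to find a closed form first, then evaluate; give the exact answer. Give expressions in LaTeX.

Σ = -17/660

Ratio r(k) = (k + 2)/(k + 5).
A = k + 2, B = k + 5, C = 1.
Key eq: (k + 2)·f(k+1) = (k + 4)·f(k) + (1).
From deg A=1, deg B=1, deg C=0: d=2.
Solve for f: f(k) = k*(k + 5)/12 (degree 2 ≤ 2).
Get s_k = R·t_k = k*(-k - 5)/(6*(k + 2)*(k + 3)) with R(k) = B(k−1)f(k)/C(k) = k*(k + 4)*(k + 5)/12.
Δs = -2/(k**3 + 9*k**2 + 26*k + 24), as required.
Evaluate s at k=9 and k=3: -7/44 and -2/15; difference -17/660.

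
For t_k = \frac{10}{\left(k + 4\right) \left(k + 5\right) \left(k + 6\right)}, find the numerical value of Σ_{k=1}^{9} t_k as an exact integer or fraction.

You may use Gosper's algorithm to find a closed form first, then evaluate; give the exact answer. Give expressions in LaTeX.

r(k) = (k + 4)/(k + 7) after simplifying.
Gosper form: A/B · C(k+1)/C(k) with A=k + 4, B=k + 7, C=1.
Set up (k + 4)·f(k+1) − (k + 6)·f(k) − (1) = 0.
From deg A=1, deg B=1, deg C=0: d=2.
Match coefficients ⇒ f(k) = k*(k + 9)/40.
Then R = B(k−1)f/C = k*(k + 6)*(k + 9)/40, so s_k = R(k)·t_k = k*(k + 9)/(4*(k + 4)*(k + 5)).
Δs = 10/(k**3 + 15*k**2 + 74*k + 120), as required.
Σ_(k=1)^(9) t_k = s_(10) − s_(1) = 19/84 − (1/12) = 1/7.

Σ = 1/7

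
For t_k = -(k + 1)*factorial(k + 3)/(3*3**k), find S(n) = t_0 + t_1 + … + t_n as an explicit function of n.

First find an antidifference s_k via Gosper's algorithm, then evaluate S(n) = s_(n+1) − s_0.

t_(k+1)/t_k = (k + 2)*(k + 4)/(3*(k + 1)).
Take A(k)=k/3 + 4/3, B(k)=1, C(k)=k + 1.
Need (k/3 + 4/3)·f(k+1) − (1)·f(k) = k + 1.
deg f ≤ 0 (via 1,0,1).
Solving with deg f ≤ 0: f(k) = 3.
Certificate R = B(k−1)f/C = 3/(k + 1) gives s_k = -factorial(k + 3)/3**k.
Δs = -(k + 1)*factorial(k + 3)/(3*3**k), as required.
s_(n+1) = -3**(-n - 1)*factorial(n + 4) and s_(0) = -6, so S(n) = 6 - factorial(n + 4)/(3*3**n).

S(n) = 6 - factorial(n + 4)/(3*3**n)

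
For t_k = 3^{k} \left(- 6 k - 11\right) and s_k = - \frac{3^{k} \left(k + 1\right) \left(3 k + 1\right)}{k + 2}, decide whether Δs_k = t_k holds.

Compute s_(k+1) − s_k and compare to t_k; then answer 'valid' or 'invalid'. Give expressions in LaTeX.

Invalid: residual \frac{3^{k} \left(6 k^{2} + 20 k + 21\right)}{k^{2} + 5 k + 6} ≠ 0.

s_(k+1) = -3**(k + 1)*(k + 2)*(3*k + 4)/(k + 3)
s_(k+1) − s_k = 3**k*(-6*k**3 - 35*k**2 - 71*k - 45)/(k**2 + 5*k + 6)
(s_(k+1) − s_k) − t_k = 3**k*(6*k**2 + 20*k + 21)/(k**2 + 5*k + 6)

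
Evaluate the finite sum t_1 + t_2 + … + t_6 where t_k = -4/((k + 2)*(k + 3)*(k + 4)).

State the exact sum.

Σ = -13/90

The ratio is (k + 2)/(k + 5).
Normal form (A,B,C) = (k + 2, k + 5, 1).
f must satisfy (k + 2)·f(k+1) − (k + 4)·f(k) = 1.
Bound: deg f ≤ 2.
Match coefficients ⇒ f(k) = k*(k + 5)/12.
R(k) = B(k−1)·f(k)/C(k) = k*(k + 4)*(k + 5)/12; s_k = R·t_k = k*(-k - 5)/(3*(k + 2)*(k + 3)).
s_(k+1) − s_k = -4/(k**3 + 9*k**2 + 26*k + 24) = t_k.
Sum = s_(7) − s_(1); s_(7) = -14/45, s_(1) = -1/6 ⇒ -13/90.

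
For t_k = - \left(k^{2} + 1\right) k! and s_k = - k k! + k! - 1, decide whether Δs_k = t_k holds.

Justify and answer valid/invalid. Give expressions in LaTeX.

s_(k+1) = -k**2*factorial(k) - k*factorial(k) - 1
s_(k+1) − s_k = -(k**2 + 1)*factorial(k)
(s_(k+1) − s_k) − t_k = 0

valid (s_(k+1) − s_k reduces to t_k)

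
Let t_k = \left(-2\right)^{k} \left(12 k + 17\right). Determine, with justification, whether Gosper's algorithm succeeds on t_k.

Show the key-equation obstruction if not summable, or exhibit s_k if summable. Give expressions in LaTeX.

Step 1: r(k) = 2*(-12*k - 29)/(12*k + 17).
A = -2, B = 1, C = k + 17/12.
Set up (-2)·f(k+1) − (1)·f(k) − (k + 17/12) = 0.
Bound: deg f ≤ 1.
Solving with deg f ≤ 1: f(k) = -(4*k + 3)/12.
R(k) = B(k−1)·f(k)/C(k) = -(4*k + 3)/(12*k + 17); s_k = R·t_k = (-2)**k*(-4*k - 3).
s_(k+1) − s_k = (-2)**k*(12*k + 17) = t_k.

Yes. s_k = \left(-2\right)^{k} \left(- 4 k - 3\right).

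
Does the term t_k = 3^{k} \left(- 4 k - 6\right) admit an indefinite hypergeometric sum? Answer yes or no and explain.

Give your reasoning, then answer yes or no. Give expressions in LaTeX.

Yes. s_k = - 2 \cdot 3^{k} k.

Compute t_(k+1)/t_k: get 3*(2*k + 5)/(2*k + 3).
A = 3, B = 1, C = k + 3/2.
Need (3)·f(k+1) − (1)·f(k) = k + 3/2.
Degrees (0,0,1) ⇒ d ≤ 1.
Coefficient equations give f(k) = k/2.
Then R = B(k−1)f/C = k/(2*k + 3), so s_k = R(k)·t_k = -2*3**k*k.
Δs = 3**k*(-4*k - 6), as required.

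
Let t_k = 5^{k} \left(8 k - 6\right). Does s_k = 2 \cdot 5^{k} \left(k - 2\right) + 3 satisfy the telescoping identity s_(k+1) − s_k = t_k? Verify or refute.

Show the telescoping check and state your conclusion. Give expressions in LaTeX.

s_(k+1) = 10*5**k*(k - 1) + 3
s_(k+1) − s_k = 5**k*(8*k - 6)
(s_(k+1) − s_k) − t_k = 0

valid (s_(k+1) − s_k reduces to t_k)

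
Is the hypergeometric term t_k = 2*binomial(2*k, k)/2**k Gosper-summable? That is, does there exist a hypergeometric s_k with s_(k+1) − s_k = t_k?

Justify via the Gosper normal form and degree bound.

Step 1: r(k) = (2*k + 1)/(k + 1).
Factor: A=2*k + 1; B=k + 1; C=1.
Need (2*k + 1)·f(k+1) − (k)·f(k) = 1.
Bound: deg f ≤ -1.
Negative degree bound (-1): no f exists, t_k not Gosper-summable.

No — t_k has no hypergeometric antidifference.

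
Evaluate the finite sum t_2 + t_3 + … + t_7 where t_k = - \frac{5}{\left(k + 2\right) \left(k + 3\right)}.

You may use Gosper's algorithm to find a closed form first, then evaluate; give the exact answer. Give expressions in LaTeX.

Σ = -3/4

Step 1: r(k) = (k + 2)/(k + 4).
A = k + 2, B = k + 4, C = 1.
Key eq: (k + 2)·f(k+1) = (k + 3)·f(k) + (1).
deg f ≤ 1 (via 1,1,0).
Match coefficients ⇒ f(k) = k/2.
R(k) = B(k−1)·f(k)/C(k) = k*(k + 3)/2; s_k = R·t_k = -5*k/(2*k + 4).
Check: Δs_k = -5/(k**2 + 5*k + 6). ✓
Sum = s_(8) − s_(2); s_(8) = -2, s_(2) = -5/4 ⇒ -3/4.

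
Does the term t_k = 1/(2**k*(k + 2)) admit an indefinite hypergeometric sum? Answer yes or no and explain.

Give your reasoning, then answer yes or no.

The ratio is (k + 2)/(2*(k + 3)).
A = k/2 + 1, B = k + 3, C = 1.
Solve (k/2 + 1)·f(k+1) − (k + 2)·f(k) = 1.
From deg A=1, deg B=1, deg C=0: d=-1.
Bound -1 < 0, so the key equation has no polynomial solution.

No — t_k has no hypergeometric antidifference.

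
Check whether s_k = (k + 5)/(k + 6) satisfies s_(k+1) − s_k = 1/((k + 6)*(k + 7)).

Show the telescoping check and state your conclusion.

s_(k+1) = (k + 6)/(k + 7)
s_(k+1) − s_k = 1/(k**2 + 13*k + 42)
(s_(k+1) − s_k) − t_k = 0

Valid — Δs_k = t_k.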